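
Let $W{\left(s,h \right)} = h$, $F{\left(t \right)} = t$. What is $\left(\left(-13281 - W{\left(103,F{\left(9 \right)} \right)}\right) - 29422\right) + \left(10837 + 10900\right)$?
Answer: $-20975$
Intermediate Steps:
$\left(\left(-13281 - W{\left(103,F{\left(9 \right)} \right)}\right) - 29422\right) + \left(10837 + 10900\right) = \left(\left(-13281 - 9\right) - 29422\right) + \left(10837 + 10900\right) = \left(\left(-13281 - 9\right) - 29422\right) + 21737 = \left(-13290 - 29422\right) + 21737 = -42712 + 21737 = -20975$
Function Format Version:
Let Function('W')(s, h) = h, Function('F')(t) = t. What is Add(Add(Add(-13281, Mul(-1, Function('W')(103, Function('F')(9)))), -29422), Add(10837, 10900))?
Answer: -20975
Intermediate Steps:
Add(Add(Add(-13281, Mul(-1, Function('W')(103, Function('F')(9)))), -29422), Add(10837, 10900)) = Add(Add(Add(-13281, Mul(-1, 9)), -29422), Add(10837, 10900)) = Add(Add(Add(-13281, -9), -29422), 21737) = Add(Add(-13290, -29422), 21737) = Add(-42712, 21737) = -20975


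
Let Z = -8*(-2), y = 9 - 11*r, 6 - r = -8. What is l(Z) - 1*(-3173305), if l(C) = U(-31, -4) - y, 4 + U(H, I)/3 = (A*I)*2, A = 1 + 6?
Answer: 3173270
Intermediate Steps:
r = 14 (r = 6 - 1*(-8) = 6 + 8 = 14)
A = 7
U(H, I) = -12 + 42*I (U(H, I) = -12 + 3*((7*I)*2) = -12 + 3*(14*I) = -12 + 42*I)
y = -145 (y = 9 - 11*14 = 9 - 154 = -145)
Z = 16
l(C) = -35 (l(C) = (-12 + 42*(-4)) - 1*(-145) = (-12 - 168) + 145 = -180 + 145 = -35)
l(Z) - 1*(-3173305) = -35 - 1*(-3173305) = -35 + 3173305 = 3173270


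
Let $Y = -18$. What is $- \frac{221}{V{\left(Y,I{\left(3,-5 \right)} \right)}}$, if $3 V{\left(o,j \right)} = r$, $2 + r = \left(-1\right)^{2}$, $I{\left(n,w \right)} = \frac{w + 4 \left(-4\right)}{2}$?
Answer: $663$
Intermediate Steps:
$I{\left(n,w \right)} = -8 + \frac{w}{2}$ ($I{\left(n,w \right)} = \left(w - 16\right) \frac{1}{2} = \left(-16 + w\right) \frac{1}{2} = -8 + \frac{w}{2}$)
$r = -1$ ($r = -2 + \left(-1\right)^{2} = -2 + 1 = -1$)
$V{\left(o,j \right)} = - \frac{1}{3}$ ($V{\left(o,j \right)} = \frac{1}{3} \left(-1\right) = - \frac{1}{3}$)
$- \frac{221}{V{\left(Y,I{\left(3,-5 \right)} \right)}} = - \frac{221}{- \frac{1}{3}} = \left(-221\right) \left(-3\right) = 663$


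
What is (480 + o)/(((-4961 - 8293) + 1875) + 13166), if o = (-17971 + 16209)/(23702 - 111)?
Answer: 11321918/42157117 ≈ 0.26856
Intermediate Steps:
o = -1762/23591 ≈ -0.074690
(480 + o)/(((-4961 - 8293) + 1875) + 13166) = (480 - 1762/23591)/(((-4961 - 8293) + 1875) + 13166) = 11321918/(23591*((-13254 + 1875) + 13166)) = 11321918/(23591*(-11379 + 13166)) = (11321918/23591)/1787 = (11321918/23591)*(1/1787) = 11321918/42157117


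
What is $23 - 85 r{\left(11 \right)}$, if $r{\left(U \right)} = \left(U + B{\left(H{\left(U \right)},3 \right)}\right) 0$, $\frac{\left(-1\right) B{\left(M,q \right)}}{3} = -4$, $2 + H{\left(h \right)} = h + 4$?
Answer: $23$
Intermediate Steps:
$H{\left(h \right)} = 2 + h$ ($H{\left(h \right)} = -2 + \left(h + 4\right) = -2 + \left(4 + h\right) = 2 + h$)
$B{\left(M,q \right)} = 12$ ($B{\left(M,q \right)} = \left(-3\right) \left(-4\right) = 12$)
$r{\left(U \right)} = 0$ ($r{\left(U \right)} = \left(U + 12\right) 0 = \left(12 + U\right) 0 = 0$)
$23 - 85 r{\left(11 \right)} = 23 - 0 = 23 + 0 = 23$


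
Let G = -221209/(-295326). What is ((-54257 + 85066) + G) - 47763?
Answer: -5006735795/295326 ≈ -16953.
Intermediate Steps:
G = 221209/295326 (G = -221209*(-1/295326) = 221209/295326 ≈ 0.74903)
((-54257 + 85066) + G) - 47763 = ((-54257 + 85066) + 221209/295326) - 47763 = (30809 + 221209/295326) - 47763 = 9098919943/295326 - 47763 = -5006735795/295326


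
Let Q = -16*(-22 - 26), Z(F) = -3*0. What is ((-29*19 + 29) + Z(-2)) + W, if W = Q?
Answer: 246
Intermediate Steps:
Z(F) = 0
Q = 768 (Q = -16*(-48) = 768)
W = 768
((-29*19 + 29) + Z(-2)) + W = ((-29*19 + 29) + 0) + 768 = ((-551 + 29) + 0) + 768 = (-522 + 0) + 768 = -522 + 768 = 246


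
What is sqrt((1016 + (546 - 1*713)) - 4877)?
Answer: 2*I*sqrt(1007) ≈ 63.467*I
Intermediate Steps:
sqrt((1016 + (546 - 1*713)) - 4877) = sqrt((1016 + (546 - 713)) - 4877) = sqrt((1016 - 167) - 4877) = sqrt(849 - 4877) = sqrt(-4028) = 2*I*sqrt(1007)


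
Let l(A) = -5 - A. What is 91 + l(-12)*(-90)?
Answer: -539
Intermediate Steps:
91 + l(-12)*(-90) = 91 + (-5 - 1*(-12))*(-90) = 91 + (-5 + 12)*(-90) = 91 + 7*(-90) = 91 - 630 = -539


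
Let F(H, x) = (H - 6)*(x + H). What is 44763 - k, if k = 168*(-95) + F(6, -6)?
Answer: 60723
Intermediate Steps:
F(H, x) = (-6 + H)*(H + x)
k = -15960 (k = 168*(-95) + (6**2 - 6*6 - 6*(-6) + 6*(-6)) = -15960 + (36 - 36 + 36 - 36) = -15960 + 0 = -15960)
44763 - k = 44763 - 1*(-15960) = 44763 + 15960 = 60723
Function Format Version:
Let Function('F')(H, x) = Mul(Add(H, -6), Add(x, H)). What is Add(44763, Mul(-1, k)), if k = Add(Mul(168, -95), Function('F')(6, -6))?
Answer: 60723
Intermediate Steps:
Function('F')(H, x) = Mul(Add(-6, H), Add(H, x))
k = -15960 (k = Add(Mul(168, -95), Add(Pow(6, 2), Mul(-6, 6), Mul(-6, -6), Mul(6, -6))) = Add(-15960, Add(36, -36, 36, -36)) = Add(-15960, 0) = -15960)
Add(44763, Mul(-1, k)) = Add(44763, Mul(-1, -15960)) = Add(44763, 15960) = 60723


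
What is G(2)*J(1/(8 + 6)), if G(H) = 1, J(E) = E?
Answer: 1/14 ≈ 0.071429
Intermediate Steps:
G(2)*J(1/(8 + 6)) = 1/(8 + 6) = 1/14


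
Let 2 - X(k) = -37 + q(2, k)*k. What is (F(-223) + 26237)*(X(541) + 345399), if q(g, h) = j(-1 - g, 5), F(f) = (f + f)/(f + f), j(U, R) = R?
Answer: 8992628454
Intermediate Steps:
F(f) = 1 (F(f) = (2*f)/((2*f)) = (2*f)*(1/(2*f)) = 1)
q(g, h) = 5
X(k) = 39 - 5*k (X(k) = 2 - (-37 + 5*k) = 2 + (37 - 5*k) = 39 - 5*k)
(F(-223) + 26237)*(X(541) + 345399) = (1 + 26237)*((39 - 5*541) + 345399) = 26238*((39 - 2705) + 345399) = 26238*(-2666 + 345399) = 26238*342733 = 8992628454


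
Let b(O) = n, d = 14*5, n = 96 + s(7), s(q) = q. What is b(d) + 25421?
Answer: 25524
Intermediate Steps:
n = 103 (n = 96 + 7 = 103)
d = 70
b(O) = 103
b(d) + 25421 = 103 + 25421 = 25524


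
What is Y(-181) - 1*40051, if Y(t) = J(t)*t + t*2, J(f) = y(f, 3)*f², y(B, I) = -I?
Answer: 17748810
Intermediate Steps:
J(f) = -3*f² (J(f) = (-1*3)*f² = -3*f²)
Y(t) = -3*t³ + 2*t (Y(t) = (-3*t²)*t + t*2 = -3*t³ + 2*t)
Y(-181) - 1*40051 = -181*(2 - 3*(-181)²) - 1*40051 = -181*(2 - 3*32761) - 40051 = -181*(2 - 98283) - 40051 = -181*(-98281) - 40051 = 17788861 - 40051 = 17748810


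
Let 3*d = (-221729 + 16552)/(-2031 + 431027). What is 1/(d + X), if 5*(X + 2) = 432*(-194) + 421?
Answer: -6434940/107331964121 ≈ -5.9954e-5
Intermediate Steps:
X = -83397/5 (X = -2 + (432*(-194) + 421)/5 = -2 + (-83808 + 421)/5 = -2 + (1/5)*(-83387) = -2 - 83387/5 = -83397/5 ≈ -16679.)
d = -205177/1286988 (d = ((-221729 + 16552)/(-2031 + 431027))/3 = (-205177/428996)/3 = (-205177*1/428996)/3 = (1/3)*(-205177/428996) = -205177/1286988 ≈ -0.15942)
1/(d + X) = 1/(-205177/1286988 - 83397/5) = 1/(-107331964121/6434940) = -6434940/107331964121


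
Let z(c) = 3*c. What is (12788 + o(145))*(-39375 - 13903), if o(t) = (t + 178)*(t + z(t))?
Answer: -10662419584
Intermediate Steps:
o(t) = 4*t*(178 + t) (o(t) = (t + 178)*(t + 3*t) = (178 + t)*(4*t) = 4*t*(178 + t))
(12788 + o(145))*(-39375 - 13903) = (12788 + 4*145*(178 + 145))*(-39375 - 13903) = (12788 + 4*145*323)*(-53278) = (12788 + 187340)*(-53278) = 200128*(-53278) = -10662419584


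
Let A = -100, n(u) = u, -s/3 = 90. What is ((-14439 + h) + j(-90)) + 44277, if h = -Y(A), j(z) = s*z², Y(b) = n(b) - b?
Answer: -2157162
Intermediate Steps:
s = -270 (s = -3*90 = -270)
Y(b) = 0 (Y(b) = b - b = 0)
j(z) = -270*z²
h = 0 (h = -1*0 = 0)
((-14439 + h) + j(-90)) + 44277 = ((-14439 + 0) - 270*(-90)²) + 44277 = (-14439 - 270*8100) + 44277 = (-14439 - 2187000) + 44277 = -2201439 + 44277 = -2157162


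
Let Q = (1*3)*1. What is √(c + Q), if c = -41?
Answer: I*√38 ≈ 6.1644*I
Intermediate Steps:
Q = 3 (Q = 3*1 = 3)
√(c + Q) = √(-41 + 3) = √(-38) = I*√38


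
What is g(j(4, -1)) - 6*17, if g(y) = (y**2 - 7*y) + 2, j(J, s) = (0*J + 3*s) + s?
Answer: -56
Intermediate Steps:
j(J, s) = 4*s (j(J, s) = (0 + 3*s) + s = 3*s + s = 4*s)
g(y) = 2 + y**2 - 7*y
g(j(4, -1)) - 6*17 = (2 + (4*(-1))**2 - 28*(-1)) - 6*17 = (2 + (-4)**2 - 7*(-4)) - 102 = (2 + 16 + 28) - 102 = 46 - 102 = -56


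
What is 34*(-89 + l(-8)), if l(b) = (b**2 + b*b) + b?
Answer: 1054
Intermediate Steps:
l(b) = b + 2*b**2 (l(b) = (b**2 + b**2) + b = 2*b**2 + b = b + 2*b**2)
34*(-89 + l(-8)) = 34*(-89 - 8*(1 + 2*(-8))) = 34*(-89 - 8*(1 - 16)) = 34*(-89 - 8*(-15)) = 34*(-89 + 120) = 34*31 = 1054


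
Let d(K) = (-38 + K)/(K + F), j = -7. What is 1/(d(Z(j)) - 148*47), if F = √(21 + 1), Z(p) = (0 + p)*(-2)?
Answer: -50445/350992828 - √22/350992828 ≈ -0.00014373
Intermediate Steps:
Z(p) = -2*p (Z(p) = p*(-2) = -2*p)
F = √22 ≈ 4.6904
d(K) = (-38 + K)/(K + √22)
1/(d(Z(j)) - 148*47) = 1/((-38 - 2*(-7))/(-2*(-7) + √22) - 148*47) = 1/((-38 + 14)/(14 + √22) - 6956) = 1/(-24/(14 + √22) - 6956) = 1/(-6956 - 24/(14 + √22))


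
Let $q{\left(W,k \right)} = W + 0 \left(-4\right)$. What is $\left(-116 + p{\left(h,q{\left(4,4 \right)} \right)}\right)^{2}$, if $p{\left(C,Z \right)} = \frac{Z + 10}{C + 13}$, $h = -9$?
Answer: $\frac{50625}{4} \approx 12656.0$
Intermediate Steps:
$q{\left(W,k \right)} = W$ ($q{\left(W,k \right)} = W + 0 = W$)
$p{\left(C,Z \right)} = \frac{10 + Z}{13 + C}$
$\left(-116 + p{\left(h,q{\left(4,4 \right)} \right)}\right)^{2} = \left(-116 + \frac{10 + 4}{13 - 9}\right)^{2} = \left(-116 + \frac{1}{4} \cdot 14\right)^{2} = \left(-116 + \frac{7}{2}\right)^{2} = \left(- \frac{225}{2}\right)^{2} = \frac{50625}{4}$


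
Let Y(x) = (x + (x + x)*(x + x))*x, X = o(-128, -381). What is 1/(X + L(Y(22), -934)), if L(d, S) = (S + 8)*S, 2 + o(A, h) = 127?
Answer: 1/865009 ≈ 1.1561e-6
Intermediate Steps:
o(A, h) = 125 (o(A, h) = -2 + 127 = 125)
X = 125
Y(x) = x*(x + 4*x²) (Y(x) = (x + (2*x)*(2*x))*x = (x + 4*x²)*x = x*(x + 4*x²))
L(d, S) = S*(8 + S) (L(d, S) = (8 + S)*S = S*(8 + S))
1/(X + L(Y(22), -934)) = 1/(125 - 934*(8 - 934)) = 1/(125 - 934*(-926)) = 1/(125 + 864884) = 1/865009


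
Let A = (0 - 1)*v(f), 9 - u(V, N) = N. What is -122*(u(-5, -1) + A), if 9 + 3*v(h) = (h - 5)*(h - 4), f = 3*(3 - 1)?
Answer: -4514/3 ≈ -1504.7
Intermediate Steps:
u(V, N) = 9 - N
f = 6 (f = 3*2 = 6)
v(h) = -3 + (-5 + h)*(-4 + h)/3 (v(h) = -3 + ((h - 5)*(h - 4))/3 = -3 + ((-5 + h)*(-4 + h))/3 = -3 + (-5 + h)*(-4 + h)/3)
A = 7/3 (A = (0 - 1)*(11/3 - 3*6 + (1/3)*6**2) = -(11/3 - 18 + (1/3)*36) = -(11/3 - 18 + 12) = -1*(-7/3) = 7/3 ≈ 2.3333)
-122*(u(-5, -1) + A) = -122*((9 - 1*(-1)) + 7/3) = -122*((9 + 1) + 7/3) = -122*(10 + 7/3) = -122*37/3 = -4514/3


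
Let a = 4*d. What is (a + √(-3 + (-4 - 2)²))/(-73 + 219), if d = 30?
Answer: 60/73 + √33/146 ≈ 0.86126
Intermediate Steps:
a = 120 (a = 4*30 = 120)
(a + √(-3 + (-4 - 2)²))/(-73 + 219) = (120 + √(-3 + (-4 - 2)²))/(-73 + 219) = (120 + √(-3 + (-6)²))/146 = (120 + √(-3 + 36))*(1/146) = (120 + √33)*(1/146) = 60/73 + √33/146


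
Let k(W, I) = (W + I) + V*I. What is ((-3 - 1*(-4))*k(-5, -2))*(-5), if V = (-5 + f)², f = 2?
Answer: 125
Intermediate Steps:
V = 9 (V = (-5 + 2)² = (-3)² = 9)
k(W, I) = W + 10*I (k(W, I) = (W + I) + 9*I = (I + W) + 9*I = W + 10*I)
((-3 - 1*(-4))*k(-5, -2))*(-5) = ((-3 - 1*(-4))*(-5 + 10*(-2)))*(-5) = ((-3 + 4)*(-5 - 20))*(-5) = (1*(-25))*(-5) = -25*(-5) = 125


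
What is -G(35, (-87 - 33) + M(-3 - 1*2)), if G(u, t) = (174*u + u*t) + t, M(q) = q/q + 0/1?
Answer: -1806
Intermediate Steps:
M(q) = 1 (M(q) = 1 + 0*1 = 1 + 0 = 1)
G(u, t) = t + 174*u + t*u (G(u, t) = (174*u + t*u) + t = t + 174*u + t*u)
-G(35, (-87 - 33) + M(-3 - 1*2)) = -(((-87 - 33) + 1) + 174*35 + ((-87 - 33) + 1)*35) = -((-120 + 1) + 6090 + (-120 + 1)*35) = -(-119 + 6090 - 119*35) = -(-119 + 6090 - 4165) = -1*1806 = -1806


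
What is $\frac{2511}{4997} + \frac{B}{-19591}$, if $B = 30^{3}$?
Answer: $- \frac{85725999}{97896227} \approx -0.87568$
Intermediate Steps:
$B = 27000$
$\frac{2511}{4997} + \frac{B}{-19591} = \frac{2511}{4997} + \frac{27000}{-19591} = 2511 \cdot \frac{1}{4997} + 27000 \left(- \frac{1}{19591}\right) = \frac{2511}{4997} - \frac{27000}{19591} = - \frac{85725999}{97896227}$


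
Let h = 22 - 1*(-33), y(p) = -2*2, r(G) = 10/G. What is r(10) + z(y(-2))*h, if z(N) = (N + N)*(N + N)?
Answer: 3521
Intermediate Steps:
y(p) = -4
h = 55 (h = 22 + 33 = 55)
z(N) = 4*N**2 (z(N) = (2*N)*(2*N) = 4*N**2)
r(10) + z(y(-2))*h = 10/10 + (4*(-4)**2)*55 = 10*(1/10) + (4*16)*55 = 1 + 64*55 = 1 + 3520 = 3521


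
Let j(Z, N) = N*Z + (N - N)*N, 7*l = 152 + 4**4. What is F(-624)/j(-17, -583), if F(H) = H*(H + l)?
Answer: 224640/6307 ≈ 35.618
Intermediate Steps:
l = 408/7 (l = (152 + 4**4)/7 = (152 + 256)/7 = (1/7)*408 = 408/7 ≈ 58.286)
j(Z, N) = N*Z (j(Z, N) = N*Z + 0*N = N*Z + 0 = N*Z)
F(H) = H*(408/7 + H) (F(H) = H*(H + 408/7) = H*(408/7 + H))
F(-624)/j(-17, -583) = ((1/7)*(-624)*(408 + 7*(-624)))/((-583*(-17))) = ((1/7)*(-624)*(408 - 4368))/9911 = ((1/7)*(-624)*(-3960))*(1/9911) = (2471040/7)*(1/9911) = 224640/6307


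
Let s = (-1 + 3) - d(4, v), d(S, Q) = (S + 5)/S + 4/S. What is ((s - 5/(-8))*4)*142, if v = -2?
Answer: -355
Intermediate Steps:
d(S, Q) = 4/S + (5 + S)/S (d(S, Q) = (5 + S)/S + 4/S = 4/S + (5 + S)/S)
s = -5/4 (s = (-1 + 3) - (9 + 4)/4 = 2 - 13/4 = -5/4 ≈ -1.2500)
((s - 5/(-8))*4)*142 = ((-5/4 - 5/(-8))*4)*142 = ((-5/4 - 5*(-⅛))*4)*142 = ((-5/4 + 5/8)*4)*142 = -5/8*4*142 = -5/2*142 = -355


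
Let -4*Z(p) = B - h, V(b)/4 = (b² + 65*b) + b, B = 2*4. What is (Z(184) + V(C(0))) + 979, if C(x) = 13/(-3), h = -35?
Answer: -3623/36 ≈ -100.64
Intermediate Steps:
C(x) = -13/3 (C(x) = 13*(-⅓) = -13/3)
B = 8
V(b) = 4*b² + 264*b (V(b) = 4*((b² + 65*b) + b) = 4*(b² + 66*b) = 4*b² + 264*b)
Z(p) = -43/4 (Z(p) = -(8 - 1*(-35))/4 = -(8 + 35)/4 = -¼*43 = -43/4)
(Z(184) + V(C(0))) + 979 = (-43/4 + 4*(-13/3)*(66 - 13/3)) + 979 = (-43/4 + 4*(-13/3)*(185/3)) + 979 = (-43/4 - 9620/9) + 979 = -38867/36 + 979 = -3623/36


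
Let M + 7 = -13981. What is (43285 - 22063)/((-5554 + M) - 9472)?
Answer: -10611/14507 ≈ -0.73144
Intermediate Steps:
M = -13988 (M = -7 - 13981 = -13988)
(43285 - 22063)/((-5554 + M) - 9472) = (43285 - 22063)/((-5554 - 13988) - 9472) = 21222/(-19542 - 9472) = 21222/(-29014) = 21222*(-1/29014) = -10611/14507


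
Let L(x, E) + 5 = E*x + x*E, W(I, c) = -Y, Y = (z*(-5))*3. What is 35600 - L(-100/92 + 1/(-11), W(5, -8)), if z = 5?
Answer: 9052765/253 ≈ 35782.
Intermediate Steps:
Y = -75 (Y = (5*(-5))*3 = -25*3 = -75)
W(I, c) = 75 (W(I, c) = -1*(-75) = 75)
L(x, E) = -5 + 2*E*x (L(x, E) = -5 + (E*x + x*E) = -5 + (E*x + E*x) = -5 + 2*E*x)
35600 - L(-100/92 + 1/(-11), W(5, -8)) = 35600 - (-5 + 2*75*(-100/92 + 1/(-11))) = 35600 - (-5 + 2*75*(-100*1/92 + 1*(-1/11))) = 35600 - (-5 + 2*75*(-25/23 - 1/11)) = 35600 - (-5 + 2*75*(-298/253)) = 35600 - (-5 - 44700/253) = 35600 - 1*(-45965/253) = 35600 + 45965/253 = 9052765/253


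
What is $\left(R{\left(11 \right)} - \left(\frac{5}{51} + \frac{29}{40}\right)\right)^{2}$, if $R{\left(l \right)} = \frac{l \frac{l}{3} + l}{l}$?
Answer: $\frac{61481281}{4161600} \approx 14.773$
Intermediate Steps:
$R{\left(l \right)} = \frac{l + \frac{l^{2}}{3}}{l}$ ($R{\left(l \right)} = \frac{l l \frac{1}{3} + l}{l} = \frac{l \frac{l}{3} + l}{l} = \frac{\frac{l^{2}}{3} + l}{l} = \frac{l + \frac{l^{2}}{3}}{l}$)
$\left(R{\left(11 \right)} - \left(\frac{5}{51} + \frac{29}{40}\right)\right)^{2} = \left(\left(1 + \frac{1}{3} \cdot 11\right) - \left(\frac{5}{51} + \frac{29}{40}\right)\right)^{2} = \left(\left(1 + \frac{11}{3}\right) - \frac{1679}{2040}\right)^{2} = \left(\frac{14}{3} - \frac{1679}{2040}\right)^{2} = \left(\frac{7841}{2040}\right)^{2} = \frac{61481281}{4161600}$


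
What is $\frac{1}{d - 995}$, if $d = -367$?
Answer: $- \frac{1}{1362} \approx -0.00073421$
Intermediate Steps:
$\frac{1}{d - 995} = \frac{1}{-367 - 995} = \frac{1}{-1362} = - \frac{1}{1362}$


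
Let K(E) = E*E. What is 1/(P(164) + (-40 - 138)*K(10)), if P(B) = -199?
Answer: -1/17999 ≈ -5.5559e-5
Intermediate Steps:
K(E) = E²
1/(P(164) + (-40 - 138)*K(10)) = 1/(-199 + (-40 - 138)*10²) = 1/(-199 - 178*100) = 1/(-199 - 17800) = 1/(-17999) = -1/17999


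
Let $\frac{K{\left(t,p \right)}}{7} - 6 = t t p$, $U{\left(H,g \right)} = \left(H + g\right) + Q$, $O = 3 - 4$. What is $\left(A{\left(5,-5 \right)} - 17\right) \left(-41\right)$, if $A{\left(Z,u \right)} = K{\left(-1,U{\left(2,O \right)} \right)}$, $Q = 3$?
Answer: $-2173$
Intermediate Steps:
$O = -1$
$U{\left(H,g \right)} = 3 + H + g$ ($U{\left(H,g \right)} = \left(H + g\right) + 3 = 3 + H + g$)
$K{\left(t,p \right)} = 42 + 7 p t^{2}$ ($K{\left(t,p \right)} = 42 + 7 t t p = 42 + 7 t^{2} p = 42 + 7 p t^{2}$)
$A{\left(Z,u \right)} = 70$ ($A{\left(Z,u \right)} = 42 + 7 \left(3 + 2 - 1\right) \left(-1\right)^{2} = 42 + 7 \cdot 4 \cdot 1 = 42 + 28 = 70$)
$\left(A{\left(5,-5 \right)} - 17\right) \left(-41\right) = \left(70 - 17\right) \left(-41\right) = 53 \left(-41\right) = -2173$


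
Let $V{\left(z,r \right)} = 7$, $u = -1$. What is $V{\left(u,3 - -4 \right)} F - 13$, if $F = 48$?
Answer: $323$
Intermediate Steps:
$V{\left(u,3 - -4 \right)} F - 13 = 7 \cdot 48 - 13 = 336 - 13 = 323$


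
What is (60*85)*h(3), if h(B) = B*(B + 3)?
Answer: 91800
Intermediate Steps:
h(B) = B*(3 + B)
(60*85)*h(3) = (60*85)*(3*(3 + 3)) = 5100*(3*6) = 5100*18 = 91800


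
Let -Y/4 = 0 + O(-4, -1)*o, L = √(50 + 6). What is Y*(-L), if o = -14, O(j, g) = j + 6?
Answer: -224*√14 ≈ -838.13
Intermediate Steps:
O(j, g) = 6 + j
L = 2*√14 (L = √56 = 2*√14 ≈ 7.4833)
Y = 112 (Y = -4*(0 + (6 - 4)*(-14)) = -4*(0 + 2*(-14)) = -4*(0 - 28) = -4*(-28) = 112)
Y*(-L) = 112*(-2*√14) = -224*√14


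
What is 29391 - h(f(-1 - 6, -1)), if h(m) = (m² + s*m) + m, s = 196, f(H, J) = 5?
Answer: 28381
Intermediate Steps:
h(m) = m² + 197*m (h(m) = (m² + 196*m) + m = m² + 197*m)
29391 - h(f(-1 - 6, -1)) = 29391 - 5*(197 + 5) = 29391 - 5*202 = 29391 - 1*1010 = 29391 - 1010 = 28381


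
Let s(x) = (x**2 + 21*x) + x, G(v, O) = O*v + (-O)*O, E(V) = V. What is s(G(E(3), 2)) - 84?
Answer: -36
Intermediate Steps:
G(v, O) = -O**2 + O*v (G(v, O) = O*v - O**2 = -O**2 + O*v)
s(x) = x**2 + 22*x
s(G(E(3), 2)) - 84 = (2*(3 - 1*2))*(22 + 2*(3 - 1*2)) - 84 = (2*(3 - 2))*(22 + 2*(3 - 2)) - 84 = (2*1)*(22 + 2*1) - 84 = 2*(22 + 2) - 84 = 2*24 - 84 = 48 - 84 = -36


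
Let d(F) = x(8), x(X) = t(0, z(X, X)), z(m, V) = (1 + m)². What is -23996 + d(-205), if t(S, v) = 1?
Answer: -23995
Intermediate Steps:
x(X) = 1
d(F) = 1
-23996 + d(-205) = -23996 + 1 = -23995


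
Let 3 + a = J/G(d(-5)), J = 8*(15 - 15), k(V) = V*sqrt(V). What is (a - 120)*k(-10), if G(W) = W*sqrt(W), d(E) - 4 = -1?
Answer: 1230*I*sqrt(10) ≈ 3889.6*I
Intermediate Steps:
k(V) = V**(3/2)
d(E) = 3 (d(E) = 4 - 1 = 3)
G(W) = W**(3/2)
J = 0 (J = 8*0 = 0)
a = -3 (a = -3 + 0/(3**(3/2)) = -3 + 0/((3*sqrt(3))) = -3 + 0*(sqrt(3)/9) = -3 + 0 = -3)
(a - 120)*k(-10) = (-3 - 120)*(-10)**(3/2) = -(-1230)*I*sqrt(10) = 1230*I*sqrt(10)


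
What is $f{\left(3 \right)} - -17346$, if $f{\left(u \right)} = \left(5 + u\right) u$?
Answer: $17370$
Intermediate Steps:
$f{\left(u \right)} = u \left(5 + u\right)$
$f{\left(3 \right)} - -17346 = 3 \left(5 + 3\right) - -17346 = 3 \cdot 8 + 17346 = 24 + 17346 = 17370$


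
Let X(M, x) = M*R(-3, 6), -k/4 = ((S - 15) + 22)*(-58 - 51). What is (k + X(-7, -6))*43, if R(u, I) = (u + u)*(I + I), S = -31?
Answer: -428280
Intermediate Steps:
R(u, I) = 4*I*u (R(u, I) = (2*u)*(2*I) = 4*I*u)
k = -10464 (k = -4*((-31 - 15) + 22)*(-58 - 51) = -4*(-46 + 22)*(-109) = -(-96)*(-109) = -4*2616 = -10464)
X(M, x) = -72*M (X(M, x) = M*(4*6*(-3)) = M*(-72) = -72*M)
(k + X(-7, -6))*43 = (-10464 - 72*(-7))*43 = (-10464 + 504)*43 = -9960*43 = -428280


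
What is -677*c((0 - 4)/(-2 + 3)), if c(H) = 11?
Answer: -7447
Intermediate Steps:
-677*c((0 - 4)/(-2 + 3)) = -677*11 = -7447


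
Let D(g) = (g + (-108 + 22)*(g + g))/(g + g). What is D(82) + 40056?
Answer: 79941/2 ≈ 39971.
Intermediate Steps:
D(g) = -171/2 (D(g) = (g - 172*g)/((2*g)) = (g - 172*g)*(1/(2*g)) = (-171*g)*(1/(2*g)) = -171/2)
D(82) + 40056 = -171/2 + 40056 = 79941/2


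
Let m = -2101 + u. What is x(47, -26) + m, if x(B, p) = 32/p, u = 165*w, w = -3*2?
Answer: -40199/13 ≈ -3092.2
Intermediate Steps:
w = -6
u = -990 (u = 165*(-6) = -990)
m = -3091 (m = -2101 - 990 = -3091)
x(47, -26) + m = 32/(-26) - 3091 = 32*(-1/26) - 3091 = -16/13 - 3091 = -40199/13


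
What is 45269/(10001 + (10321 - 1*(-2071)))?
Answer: 6467/3199 ≈ 2.0216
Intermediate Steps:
45269/(10001 + (10321 - 1*(-2071))) = 45269/(10001 + (10321 + 2071)) = 45269/(10001 + 12392) = 45269/22393 = 45269*(1/22393) = 6467/3199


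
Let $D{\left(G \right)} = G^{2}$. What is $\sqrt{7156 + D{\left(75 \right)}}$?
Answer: $\sqrt{12781} \approx 113.05$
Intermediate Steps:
$\sqrt{7156 + D{\left(75 \right)}} = \sqrt{7156 + 75^{2}} = \sqrt{7156 + 5625} = \sqrt{12781}$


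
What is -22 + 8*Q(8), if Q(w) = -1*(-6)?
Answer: 26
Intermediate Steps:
Q(w) = 6
-22 + 8*Q(8) = -22 + 8*6 = -22 + 48 = 26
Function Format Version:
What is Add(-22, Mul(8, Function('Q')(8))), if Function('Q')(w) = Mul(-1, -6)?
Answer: 26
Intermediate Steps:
Function('Q')(w) = 6
Add(-22, Mul(8, Function('Q')(8))) = Add(-22, Mul(8, 6)) = Add(-22, 48) = 26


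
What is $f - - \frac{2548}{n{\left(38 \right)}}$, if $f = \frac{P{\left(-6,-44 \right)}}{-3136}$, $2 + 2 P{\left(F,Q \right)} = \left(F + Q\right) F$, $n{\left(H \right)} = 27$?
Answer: $\frac{7986505}{84672} \approx 94.323$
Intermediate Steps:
$P{\left(F,Q \right)} = -1 + \frac{F \left(F + Q\right)}{2}$ ($P{\left(F,Q \right)} = -1 + \frac{\left(F + Q\right) F}{2} = -1 + \frac{F \left(F + Q\right)}{2}$)
$f = - \frac{149}{3136}$ ($f = \frac{-1 + \frac{\left(-6\right)^{2}}{2} + \frac{1}{2} \left(-6\right) \left(-44\right)}{-3136} = \left(-1 + \frac{1}{2} \cdot 36 + 132\right) \left(- \frac{1}{3136}\right) = \left(-1 + 18 + 132\right) \left(- \frac{1}{3136}\right) = 149 \left(- \frac{1}{3136}\right) = - \frac{149}{3136} \approx -0.047513$)
$f - - \frac{2548}{n{\left(38 \right)}} = - \frac{149}{3136} - - \frac{2548}{27} = - \frac{149}{3136} + \frac{2548}{27} = \frac{7986505}{84672}$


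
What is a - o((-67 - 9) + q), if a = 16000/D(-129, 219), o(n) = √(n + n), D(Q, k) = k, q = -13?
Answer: 16000/219 - I*√178 ≈ 73.059 - 13.342*I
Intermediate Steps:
o(n) = √2*√n (o(n) = √(2*n) = √2*√n)
a = 16000/219 ≈ 73.059
a - o((-67 - 9) + q) = 16000/219 - √2*√((-67 - 9) - 13) = 16000/219 - √2*√(-76 - 13) = 16000/219 - √2*√(-89) = 16000/219 - √2*I*√89 = 16000/219 - I*√178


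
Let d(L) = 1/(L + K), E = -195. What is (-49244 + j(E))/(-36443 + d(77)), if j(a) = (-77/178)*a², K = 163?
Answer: 1403202840/778422391 ≈ 1.8026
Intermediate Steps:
d(L) = 1/(163 + L) (d(L) = 1/(L + 163) = 1/(163 + L))
j(a) = -77*a²/178 (j(a) = (-77*1/178)*a² = -77*a²/178)
(-49244 + j(E))/(-36443 + d(77)) = (-49244 - 77/178*(-195)²)/(-36443 + 1/(163 + 77)) = (-49244 - 77/178*38025)/(-36443 + 1/240) = (-49244 - 2927925/178)/(-36443 + 1/240) = -11693357/(178*(-8746319/240)) = -11693357/178*(-240/8746319) = 1403202840/778422391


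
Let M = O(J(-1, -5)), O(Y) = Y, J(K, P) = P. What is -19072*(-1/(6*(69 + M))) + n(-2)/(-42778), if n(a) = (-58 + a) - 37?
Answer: 6374213/128334 ≈ 49.669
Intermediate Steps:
M = -5
n(a) = -95 + a
-19072*(-1/(6*(69 + M))) + n(-2)/(-42778) = -19072*(-1/(6*(69 - 5))) + (-95 - 2)/(-42778) = -19072/((-6*64)) - 97*(-1/42778) = -19072/(-384) + 97/42778 = -19072*(-1/384) + 97/42778 = 149/3 + 97/42778 = 6374213/128334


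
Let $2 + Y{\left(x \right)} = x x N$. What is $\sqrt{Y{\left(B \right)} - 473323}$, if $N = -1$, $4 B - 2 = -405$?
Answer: $\frac{i \sqrt{7735609}}{4} \approx 695.32 i$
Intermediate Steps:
$B = - \frac{403}{4}$ ($B = \frac{1}{2} + \frac{1}{4} \left(-405\right) = \frac{1}{2} - \frac{405}{4} = - \frac{403}{4} \approx -100.75$)
$Y{\left(x \right)} = -2 - x^{2}$ ($Y{\left(x \right)} = -2 + x x \left(-1\right) = -2 + x^{2} \left(-1\right) = -2 - x^{2}$)
$\sqrt{Y{\left(B \right)} - 473323} = \sqrt{\left(-2 - \left(- \frac{403}{4}\right)^{2}\right) - 473323} = \sqrt{\left(-2 - \frac{162409}{16}\right) - 473323} = \sqrt{- \frac{162441}{16} - 473323} = \sqrt{- \frac{7735609}{16}} = \frac{i \sqrt{7735609}}{4}$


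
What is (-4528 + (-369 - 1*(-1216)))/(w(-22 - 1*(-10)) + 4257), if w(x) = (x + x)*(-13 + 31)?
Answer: -409/425 ≈ -0.96235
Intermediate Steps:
w(x) = 36*x (w(x) = (2*x)*18 = 36*x)
(-4528 + (-369 - 1*(-1216)))/(w(-22 - 1*(-10)) + 4257) = (-4528 + (-369 - 1*(-1216)))/(36*(-22 - 1*(-10)) + 4257) = (-4528 + (-369 + 1216))/(36*(-22 + 10) + 4257) = (-4528 + 847)/(36*(-12) + 4257) = -3681/(-432 + 4257) = -3681/3825 = -3681*1/3825 = -409/425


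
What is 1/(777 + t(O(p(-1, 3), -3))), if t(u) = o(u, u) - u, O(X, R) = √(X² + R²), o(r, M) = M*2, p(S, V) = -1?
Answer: 777/603719 - √10/603719 ≈ 0.0012818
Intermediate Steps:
o(r, M) = 2*M
O(X, R) = √(R² + X²)
t(u) = u (t(u) = 2*u - u = u)
1/(777 + t(O(p(-1, 3), -3))) = 1/(777 + √((-3)² + (-1)²)) = 1/(777 + √(9 + 1)) = 1/(777 + √10)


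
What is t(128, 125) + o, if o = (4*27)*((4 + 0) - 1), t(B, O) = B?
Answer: 452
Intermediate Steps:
o = 324 (o = 108*(4 - 1) = 108*3 = 324)
t(128, 125) + o = 128 + 324 = 452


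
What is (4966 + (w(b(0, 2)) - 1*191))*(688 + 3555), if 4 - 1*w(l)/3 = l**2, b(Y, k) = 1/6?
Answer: 243730649/12 ≈ 2.0311e+7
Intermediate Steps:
b(Y, k) = 1/6
w(l) = 12 - 3*l**2
(4966 + (w(b(0, 2)) - 1*191))*(688 + 3555) = (4966 + ((12 - 3*(1/6)**2) - 1*191))*(688 + 3555) = (4966 + ((12 - 3*1/36) - 191))*4243 = (4966 + ((12 - 1/12) - 191))*4243 = (4966 + (143/12 - 191))*4243 = (4966 - 2149/12)*4243 = (57443/12)*4243 = 243730649/12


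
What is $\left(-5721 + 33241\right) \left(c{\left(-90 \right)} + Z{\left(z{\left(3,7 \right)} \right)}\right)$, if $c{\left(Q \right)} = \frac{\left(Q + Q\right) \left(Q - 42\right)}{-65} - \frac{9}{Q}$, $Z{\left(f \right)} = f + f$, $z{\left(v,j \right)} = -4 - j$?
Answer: $- \frac{138609984}{13} \approx -1.0662 \cdot 10^{7}$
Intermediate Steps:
$Z{\left(f \right)} = 2 f$
$c{\left(Q \right)} = - \frac{9}{Q} - \frac{2 Q \left(-42 + Q\right)}{65}$ ($c{\left(Q \right)} = 2 Q \left(-42 + Q\right) \left(- \frac{1}{65}\right) - \frac{9}{Q} = - \frac{2 Q \left(-42 + Q\right)}{65} - \frac{9}{Q} = - \frac{9}{Q} - \frac{2 Q \left(-42 + Q\right)}{65}$)
$\left(-5721 + 33241\right) \left(c{\left(-90 \right)} + Z{\left(z{\left(3,7 \right)} \right)}\right) = \left(-5721 + 33241\right) \left(\frac{-585 + 2 \left(-90\right)^{2} \left(42 - -90\right)}{65 \left(-90\right)} + 2 \left(-4 - 7\right)\right) = 27520 \left(\frac{1}{65} \left(- \frac{1}{90}\right) \left(-585 + 2 \cdot 8100 \left(42 + 90\right)\right) + 2 \left(-4 - 7\right)\right) = 27520 \left(\frac{1}{65} \left(- \frac{1}{90}\right) \left(-585 + 2 \cdot 8100 \cdot 132\right) + 2 \left(-11\right)\right) = 27520 \left(\frac{1}{65} \left(- \frac{1}{90}\right) \left(-585 + 2138400\right) - 22\right) = 27520 \left(\frac{1}{65} \left(- \frac{1}{90}\right) 2137815 - 22\right) = 27520 \left(- \frac{47507}{130} - 22\right) = 27520 \left(- \frac{50367}{130}\right) = - \frac{138609984}{13}$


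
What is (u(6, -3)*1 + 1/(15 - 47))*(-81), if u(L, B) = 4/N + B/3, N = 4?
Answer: 81/32 ≈ 2.5313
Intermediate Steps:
u(L, B) = 1 + B/3 (u(L, B) = 4/4 + B/3 = 4*(¼) + B*(⅓) = 1 + B/3)
(u(6, -3)*1 + 1/(15 - 47))*(-81) = ((1 + (⅓)*(-3))*1 + 1/(15 - 47))*(-81) = ((1 - 1)*1 + 1/(-32))*(-81) = (0*1 - 1/32)*(-81) = (0 - 1/32)*(-81) = -1/32*(-81) = 81/32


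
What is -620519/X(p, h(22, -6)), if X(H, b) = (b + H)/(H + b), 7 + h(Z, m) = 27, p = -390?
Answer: -620519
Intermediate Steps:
h(Z, m) = 20 (h(Z, m) = -7 + 27 = 20)
X(H, b) = 1 (X(H, b) = (H + b)/(H + b) = 1)
-620519/X(p, h(22, -6)) = -620519/1 = -620519*1 = -620519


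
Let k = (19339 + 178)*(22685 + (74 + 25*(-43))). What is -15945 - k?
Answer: -423222573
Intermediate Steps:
k = 423206628 (k = 19517*(22685 + (74 - 1075)) = 19517*(22685 - 1001) = 19517*21684 = 423206628)
-15945 - k = -15945 - 1*423206628 = -15945 - 423206628 = -423222573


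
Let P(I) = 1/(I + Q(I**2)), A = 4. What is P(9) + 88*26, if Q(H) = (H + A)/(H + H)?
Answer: 3530546/1543 ≈ 2288.1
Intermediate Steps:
Q(H) = (4 + H)/(2*H) (Q(H) = (H + 4)/(H + H) = (4 + H)/((2*H)) = (4 + H)*(1/(2*H)) = (4 + H)/(2*H))
P(I) = 1/(I + (4 + I**2)/(2*I**2)) (P(I) = 1/(I + (4 + I**2)/(2*(I**2))) = 1/(I + (4 + I**2)/(2*I**2)))
P(9) + 88*26 = 2*9**2/(4 + 9**2 + 2*9**3) + 88*26 = 2*81/(4 + 81 + 2*729) + 2288 = 2*81/(4 + 81 + 1458) + 2288 = 2*81/1543 + 2288 = 2*81*(1/1543) + 2288 = 162/1543 + 2288 = 3530546/1543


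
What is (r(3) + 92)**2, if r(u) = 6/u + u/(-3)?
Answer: 8649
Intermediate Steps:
r(u) = 6/u - u/3 (r(u) = 6/u + u*(-1/3) = 6/u - u/3)
(r(3) + 92)**2 = ((6/3 - 1/3*3) + 92)**2 = ((6*(1/3) - 1) + 92)**2 = ((2 - 1) + 92)**2 = (1 + 92)**2 = 93**2 = 8649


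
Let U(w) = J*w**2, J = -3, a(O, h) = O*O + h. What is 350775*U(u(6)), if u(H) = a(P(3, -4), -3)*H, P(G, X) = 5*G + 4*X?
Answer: -151534800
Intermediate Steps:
P(G, X) = 4*X + 5*G
a(O, h) = h + O**2 (a(O, h) = O**2 + h = h + O**2)
u(H) = -2*H (u(H) = (-3 + (4*(-4) + 5*3)**2)*H = (-3 + (-16 + 15)**2)*H = (-3 + (-1)**2)*H = (-3 + 1)*H = -2*H)
U(w) = -3*w**2
350775*U(u(6)) = 350775*(-3*(-2*6)**2) = 350775*(-3*(-12)**2) = 350775*(-3*144) = 350775*(-432) = -151534800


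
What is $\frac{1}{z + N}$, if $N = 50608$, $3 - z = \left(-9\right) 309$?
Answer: $\frac{1}{53392} \approx 1.8729 \cdot 10^{-5}$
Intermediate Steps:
$z = 2784$ ($z = 3 - \left(-9\right) 309 = 3 - -2781 = 3 + 2781 = 2784$)
$\frac{1}{z + N} = \frac{1}{2784 + 50608} = \frac{1}{53392}$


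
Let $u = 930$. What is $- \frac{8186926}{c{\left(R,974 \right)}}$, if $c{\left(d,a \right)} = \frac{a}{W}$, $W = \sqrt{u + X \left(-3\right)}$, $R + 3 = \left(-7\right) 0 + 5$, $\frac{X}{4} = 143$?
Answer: $- \frac{4093463 i \sqrt{786}}{487} \approx - 2.3565 \cdot 10^{5} i$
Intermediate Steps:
$X = 572$ ($X = 4 \cdot 143 = 572$)
$R = 2$ ($R = -3 + \left(\left(-7\right) 0 + 5\right) = -3 + \left(0 + 5\right) = -3 + 5 = 2$)
$W = i \sqrt{786}$ ($W = \sqrt{930 + 572 \left(-3\right)} = \sqrt{930 - 1716} = \sqrt{-786} = i \sqrt{786} \approx 28.036 i$)
$c{\left(d,a \right)} = - \frac{i a \sqrt{786}}{786}$ ($c{\left(d,a \right)} = \frac{a}{i \sqrt{786}} = a \left(- \frac{i \sqrt{786}}{786}\right) = - \frac{i a \sqrt{786}}{786}$)
$- \frac{8186926}{c{\left(R,974 \right)}} = - \frac{8186926}{\left(- \frac{1}{786}\right) i 974 \sqrt{786}} = - \frac{8186926}{\left(- \frac{487}{393}\right) i \sqrt{786}} = - 8186926 \frac{i \sqrt{786}}{974} = - \frac{4093463 i \sqrt{786}}{487}$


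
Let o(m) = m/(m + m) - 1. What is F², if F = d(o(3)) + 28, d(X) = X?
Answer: 3025/4 ≈ 756.25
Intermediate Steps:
o(m) = -½ (o(m) = m/((2*m)) - 1 = (1/(2*m))*m - 1 = ½ - 1 = -½)
F = 55/2 (F = -½ + 28 = 55/2 ≈ 27.500)
F² = (55/2)² = 3025/4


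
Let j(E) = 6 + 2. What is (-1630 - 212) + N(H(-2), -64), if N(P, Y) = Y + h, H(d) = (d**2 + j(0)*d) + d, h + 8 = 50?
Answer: -1864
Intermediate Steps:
j(E) = 8
h = 42 (h = -8 + 50 = 42)
H(d) = d**2 + 9*d (H(d) = (d**2 + 8*d) + d = d**2 + 9*d)
N(P, Y) = 42 + Y (N(P, Y) = Y + 42 = 42 + Y)
(-1630 - 212) + N(H(-2), -64) = (-1630 - 212) + (42 - 64) = -1842 - 22 = -1864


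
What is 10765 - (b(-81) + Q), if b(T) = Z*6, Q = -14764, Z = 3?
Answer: 25511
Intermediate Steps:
b(T) = 18 (b(T) = 3*6 = 18)
10765 - (b(-81) + Q) = 10765 - (18 - 14764) = 10765 - 1*(-14746) = 10765 + 14746 = 25511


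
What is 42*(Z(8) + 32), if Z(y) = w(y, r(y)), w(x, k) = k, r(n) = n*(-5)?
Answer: -336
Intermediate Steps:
r(n) = -5*n
Z(y) = -5*y
42*(Z(8) + 32) = 42*(-5*8 + 32) = 42*(-40 + 32) = 42*(-8) = -336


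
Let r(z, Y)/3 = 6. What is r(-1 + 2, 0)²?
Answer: 324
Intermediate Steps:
r(z, Y) = 18 (r(z, Y) = 3*6 = 18)
r(-1 + 2, 0)² = 18² = 324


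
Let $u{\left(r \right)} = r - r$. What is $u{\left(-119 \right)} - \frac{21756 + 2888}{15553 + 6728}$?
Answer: $- \frac{24644}{22281} \approx -1.1061$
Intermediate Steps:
$u{\left(r \right)} = 0$
$u{\left(-119 \right)} - \frac{21756 + 2888}{15553 + 6728} = 0 - \frac{21756 + 2888}{15553 + 6728} = 0 - \frac{24644}{22281} = - \frac{24644}{22281}$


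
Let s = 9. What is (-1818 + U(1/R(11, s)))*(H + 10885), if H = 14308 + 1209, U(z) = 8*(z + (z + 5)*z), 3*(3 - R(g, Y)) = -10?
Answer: -17253442980/361 ≈ -4.7793e+7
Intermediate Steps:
R(g, Y) = 19/3 (R(g, Y) = 3 - 1/3*(-10) = 3 + 10/3 = 19/3)
U(z) = 8*z + 8*z*(5 + z) (U(z) = 8*(z + (5 + z)*z) = 8*(z + z*(5 + z)) = 8*z + 8*z*(5 + z))
H = 15517
(-1818 + U(1/R(11, s)))*(H + 10885) = (-1818 + 8*(6 + 1/(19/3))/(19/3))*(15517 + 10885) = (-1818 + 8*(3/19)*(6 + 3/19))*26402 = (-1818 + 8*(3/19)*(117/19))*26402 = (-1818 + 2808/361)*26402 = -653490/361*26402 = -17253442980/361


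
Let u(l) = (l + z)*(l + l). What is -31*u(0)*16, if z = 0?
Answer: 0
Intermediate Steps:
u(l) = 2*l² (u(l) = (l + 0)*(l + l) = l*(2*l) = 2*l²)
-31*u(0)*16 = -62*0²*16 = -62*0*16 = -31*0*16 = 0*16 = 0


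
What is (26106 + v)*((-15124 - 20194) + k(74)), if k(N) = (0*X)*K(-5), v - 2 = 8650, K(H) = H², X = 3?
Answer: -1227583044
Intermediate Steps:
v = 8652 (v = 2 + 8650 = 8652)
k(N) = 0 (k(N) = (0*3)*(-5)² = 0*25 = 0)
(26106 + v)*((-15124 - 20194) + k(74)) = (26106 + 8652)*((-15124 - 20194) + 0) = 34758*(-35318 + 0) = 34758*(-35318) = -1227583044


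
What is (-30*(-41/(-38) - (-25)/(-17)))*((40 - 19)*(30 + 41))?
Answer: 5658345/323 ≈ 17518.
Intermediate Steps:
(-30*(-41/(-38) - (-25)/(-17)))*((40 - 19)*(30 + 41)) = (-30*(-41*(-1/38) - (-25)*(-1)/17))*(21*71) = -30*(41/38 - 1*25/17)*1491 = -30*(41/38 - 25/17)*1491 = -30*(-253/646)*1491 = (3795/323)*1491 = 5658345/323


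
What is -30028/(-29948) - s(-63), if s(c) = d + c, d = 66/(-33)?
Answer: 494162/7487 ≈ 66.003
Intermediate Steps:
d = -2 (d = 66*(-1/33) = -2)
s(c) = -2 + c
-30028/(-29948) - s(-63) = -30028/(-29948) - (-2 - 63) = -30028*(-1/29948) - 1*(-65) = 7507/7487 + 65 = 494162/7487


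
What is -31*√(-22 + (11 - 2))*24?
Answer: -744*I*√13 ≈ -2682.5*I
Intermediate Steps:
-31*√(-22 + (11 - 2))*24 = -31*√(-22 + 9)*24 = -31*I*√13*24 = -744*I*√13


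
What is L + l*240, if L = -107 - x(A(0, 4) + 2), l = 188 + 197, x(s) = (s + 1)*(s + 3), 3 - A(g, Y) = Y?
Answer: 92285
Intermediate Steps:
A(g, Y) = 3 - Y
x(s) = (1 + s)*(3 + s)
l = 385
L = -115 (L = -107 - (3 + ((3 - 1*4) + 2)² + 4*((3 - 1*4) + 2)) = -107 - (3 + ((3 - 4) + 2)² + 4*((3 - 4) + 2)) = -107 - (3 + (-1 + 2)² + 4*(-1 + 2)) = -107 - (3 + 1² + 4*1) = -107 - (3 + 1 + 4) = -107 - 1*8 = -107 - 8 = -115)
L + l*240 = -115 + 385*240 = -115 + 92400 = 92285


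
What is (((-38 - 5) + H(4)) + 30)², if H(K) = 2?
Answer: 121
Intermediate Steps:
(((-38 - 5) + H(4)) + 30)² = (((-38 - 5) + 2) + 30)² = ((-43 + 2) + 30)² = (-41 + 30)² = (-11)² = 121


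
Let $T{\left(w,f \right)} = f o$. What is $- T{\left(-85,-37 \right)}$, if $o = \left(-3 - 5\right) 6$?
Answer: $-1776$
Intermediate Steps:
$o = -48$ ($o = \left(-8\right) 6 = -48$)
$T{\left(w,f \right)} = - 48 f$ ($T{\left(w,f \right)} = f \left(-48\right) = - 48 f$)
$- T{\left(-85,-37 \right)} = - \left(-48\right) \left(-37\right) = \left(-1\right) 1776 = -1776$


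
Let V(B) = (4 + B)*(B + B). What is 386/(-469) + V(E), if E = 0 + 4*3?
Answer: 179710/469 ≈ 383.18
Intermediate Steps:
E = 12 (E = 0 + 12 = 12)
V(B) = 2*B*(4 + B) (V(B) = (4 + B)*(2*B) = 2*B*(4 + B))
386/(-469) + V(E) = 386/(-469) + 2*12*(4 + 12) = 386*(-1/469) + 2*12*16 = -386/469 + 384 = 179710/469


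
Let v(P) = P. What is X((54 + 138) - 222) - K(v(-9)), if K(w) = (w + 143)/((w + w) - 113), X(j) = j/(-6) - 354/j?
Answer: 11674/655 ≈ 17.823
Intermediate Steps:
X(j) = -354/j - j/6 (X(j) = j*(-⅙) - 354/j = -j/6 - 354/j = -354/j - j/6)
K(w) = (143 + w)/(-113 + 2*w) (K(w) = (143 + w)/(2*w - 113) = (143 + w)/(-113 + 2*w))
X((54 + 138) - 222) - K(v(-9)) = (-354/((54 + 138) - 222) - ((54 + 138) - 222)/6) - (143 - 9)/(-113 + 2*(-9)) = (-354/(192 - 222) - (192 - 222)/6) - 134/(-113 - 18) = (-354/(-30) - ⅙*(-30)) - 134/(-131) = (-354*(-1/30) + 5) - (-1)*134/131 = (59/5 + 5) - 1*(-134/131) = 84/5 + 134/131 = 11674/655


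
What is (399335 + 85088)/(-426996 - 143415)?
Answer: -484423/570411 ≈ -0.84925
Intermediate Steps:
(399335 + 85088)/(-426996 - 143415) = 484423/(-570411) = 484423*(-1/570411) = -484423/570411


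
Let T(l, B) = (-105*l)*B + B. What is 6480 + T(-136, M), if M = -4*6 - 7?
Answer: -436231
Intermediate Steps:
M = -31 (M = -24 - 7 = -31)
T(l, B) = B - 105*B*l (T(l, B) = -105*B*l + B = B - 105*B*l)
6480 + T(-136, M) = 6480 - 31*(1 - 105*(-136)) = 6480 - 31*(1 + 14280) = 6480 - 31*14281 = 6480 - 442711 = -436231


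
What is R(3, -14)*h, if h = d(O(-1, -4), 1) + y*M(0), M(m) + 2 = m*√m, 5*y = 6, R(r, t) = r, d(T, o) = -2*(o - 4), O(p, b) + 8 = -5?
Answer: 54/5 ≈ 10.800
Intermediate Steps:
O(p, b) = -13 (O(p, b) = -8 - 5 = -13)
d(T, o) = 8 - 2*o (d(T, o) = -2*(-4 + o) = 8 - 2*o)
y = 6/5 (y = (⅕)*6 = 6/5 ≈ 1.2000)
M(m) = -2 + m^(3/2) (M(m) = -2 + m*√m = -2 + m^(3/2))
h = 18/5 (h = (8 - 2*1) + 6*(-2 + 0^(3/2))/5 = (8 - 2) + 6*(-2 + 0)/5 = 6 + (6/5)*(-2) = 6 - 12/5 = 18/5 ≈ 3.6000)
R(3, -14)*h = 3*(18/5) = 54/5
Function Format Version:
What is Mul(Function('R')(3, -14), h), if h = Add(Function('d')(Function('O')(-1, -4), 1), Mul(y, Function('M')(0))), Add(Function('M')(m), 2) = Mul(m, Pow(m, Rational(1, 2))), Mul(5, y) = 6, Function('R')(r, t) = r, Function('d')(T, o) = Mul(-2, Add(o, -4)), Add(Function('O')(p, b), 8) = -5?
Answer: Rational(54, 5) ≈ 10.800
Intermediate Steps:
Function('O')(p, b) = -13 (Function('O')(p, b) = Add(-8, -5) = -13)
Function('d')(T, o) = Add(8, Mul(-2, o)) (Function('d')(T, o) = Mul(-2, Add(-4, o)) = Add(8, Mul(-2, o)))
y = Rational(6, 5) (y = Mul(Rational(1, 5), 6) = Rational(6, 5) ≈ 1.2000)
Function('M')(m) = Add(-2, Pow(m, Rational(3, 2))) (Function('M')(m) = Add(-2, Mul(m, Pow(m, Rational(1, 2)))) = Add(-2, Pow(m, Rational(3, 2))))
h = Rational(18, 5) (h = Add(Add(8, Mul(-2, 1)), Mul(Rational(6, 5), Add(-2, Pow(0, Rational(3, 2))))) = Add(Add(8, -2), Mul(Rational(6, 5), Add(-2, 0))) = Add(6, Mul(Rational(6, 5), -2)) = Add(6, Rational(-12, 5)) = Rational(18, 5) ≈ 3.6000)
Mul(Function('R')(3, -14), h) = Mul(3, Rational(18, 5)) = Rational(54, 5)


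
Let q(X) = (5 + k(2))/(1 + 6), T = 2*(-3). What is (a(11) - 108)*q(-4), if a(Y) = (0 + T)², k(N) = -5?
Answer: 0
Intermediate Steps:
T = -6
a(Y) = 36 (a(Y) = (0 - 6)² = (-6)² = 36)
q(X) = 0 (q(X) = (5 - 5)/(1 + 6) = 0/7 = 0*(⅐) = 0)
(a(11) - 108)*q(-4) = (36 - 108)*0 = -72*0 = 0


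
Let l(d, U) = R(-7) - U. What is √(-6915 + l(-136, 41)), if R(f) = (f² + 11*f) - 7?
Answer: I*√6991 ≈ 83.612*I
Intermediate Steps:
R(f) = -7 + f² + 11*f
l(d, U) = -35 - U (l(d, U) = (-7 + (-7)² + 11*(-7)) - U = (-7 + 49 - 77) - U = -35 - U)
√(-6915 + l(-136, 41)) = √(-6915 + (-35 - 1*41)) = √(-6915 + (-35 - 41)) = √(-6915 - 76) = √(-6991) = I*√6991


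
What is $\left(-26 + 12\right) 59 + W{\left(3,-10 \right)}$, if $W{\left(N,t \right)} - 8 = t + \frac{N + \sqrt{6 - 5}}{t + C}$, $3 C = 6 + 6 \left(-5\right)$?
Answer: $- \frac{7454}{9} \approx -828.22$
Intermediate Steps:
$C = -8$ ($C = \frac{6 + 6 \left(-5\right)}{3} = \frac{6 - 30}{3} = \frac{1}{3} \left(-24\right) = -8$)
$W{\left(N,t \right)} = 8 + t + \frac{1 + N}{-8 + t}$ ($W{\left(N,t \right)} = 8 + \left(t + \frac{N + \sqrt{6 - 5}}{t - 8}\right) = 8 + \left(t + \frac{N + \sqrt{1}}{-8 + t}\right) = 8 + \left(t + \frac{N + 1}{-8 + t}\right) = 8 + \left(t + \frac{1 + N}{-8 + t}\right) = 8 + t + \frac{1 + N}{-8 + t}$)
$\left(-26 + 12\right) 59 + W{\left(3,-10 \right)} = \left(-26 + 12\right) 59 + \frac{-63 + 3 + \left(-10\right)^{2}}{-8 - 10} = \left(-14\right) 59 + \frac{-63 + 3 + 100}{-18} = -826 - \frac{20}{9} = - \frac{7454}{9}$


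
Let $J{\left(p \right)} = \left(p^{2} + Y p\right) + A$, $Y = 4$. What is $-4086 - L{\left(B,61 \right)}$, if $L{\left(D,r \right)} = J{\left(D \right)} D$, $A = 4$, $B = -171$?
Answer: $4879845$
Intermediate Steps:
$J{\left(p \right)} = 4 + p^{2} + 4 p$ ($J{\left(p \right)} = \left(p^{2} + 4 p\right) + 4 = 4 + p^{2} + 4 p$)
$L{\left(D,r \right)} = D \left(4 + D^{2} + 4 D\right)$ ($L{\left(D,r \right)} = \left(4 + D^{2} + 4 D\right) D = D \left(4 + D^{2} + 4 D\right)$)
$-4086 - L{\left(B,61 \right)} = -4086 - - 171 \left(4 + \left(-171\right)^{2} + 4 \left(-171\right)\right) = -4086 - - 171 \left(4 + 29241 - 684\right) = -4086 - \left(-171\right) 28561 = -4086 - -4883931 = -4086 + 4883931 = 4879845$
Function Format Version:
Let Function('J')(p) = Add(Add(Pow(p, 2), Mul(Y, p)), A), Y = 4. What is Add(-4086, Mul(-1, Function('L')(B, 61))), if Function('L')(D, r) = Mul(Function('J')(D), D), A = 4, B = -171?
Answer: 4879845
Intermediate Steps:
Function('J')(p) = Add(4, Pow(p, 2), Mul(4, p)) (Function('J')(p) = Add(Add(Pow(p, 2), Mul(4, p)), 4) = Add(4, Pow(p, 2), Mul(4, p)))
Function('L')(D, r) = Mul(D, Add(4, Pow(D, 2), Mul(4, D))) (Function('L')(D, r) = Mul(Add(4, Pow(D, 2), Mul(4, D)), D) = Mul(D, Add(4, Pow(D, 2), Mul(4, D))))
Add(-4086, Mul(-1, Function('L')(B, 61))) = Add(-4086, Mul(-1, Mul(-171, Add(4, Pow(-171, 2), Mul(4, -171))))) = Add(-4086, Mul(-1, Mul(-171, Add(4, 29241, -684)))) = Add(-4086, Mul(-1, Mul(-171, 28561))) = Add(-4086, Mul(-1, -4883931)) = Add(-4086, 4883931) = 4879845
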